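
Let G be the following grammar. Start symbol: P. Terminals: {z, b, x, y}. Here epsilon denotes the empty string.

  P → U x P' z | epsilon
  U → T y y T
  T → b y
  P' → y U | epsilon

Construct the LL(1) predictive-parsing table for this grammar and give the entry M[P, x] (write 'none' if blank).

FIRST(T): from T→b y we get {b}. So FIRST(T) = {b}.
FIRST(P'): from P'→y U we get {y}; from P'→epsilon we get {epsilon}. So FIRST(P') = {epsilon, y}.
FIRST(U): from U→T y y T we get {b}. So FIRST(U) = {b}.
FIRST(P): from P→U x P' z we get {b}; from P→epsilon we get {epsilon}. So FIRST(P) = {epsilon, b}.
FOLLOW(P) includes $ since P is the start symbol.
FOLLOW(P): P appears on no right-hand side. Thus FOLLOW(P) = {$}.
For P → U x P' z: FIRST(U x P' z) = {b}, so it goes in M[P, t] for t ∈ {b}.
For P → epsilon: FIRST(epsilon) = {epsilon}, so it goes in M[P, t] for t ∈ {}; since epsilon ∈ FIRST, also for every t ∈ FOLLOW(P) = {$}.
None of these place a production in M[P, x].

none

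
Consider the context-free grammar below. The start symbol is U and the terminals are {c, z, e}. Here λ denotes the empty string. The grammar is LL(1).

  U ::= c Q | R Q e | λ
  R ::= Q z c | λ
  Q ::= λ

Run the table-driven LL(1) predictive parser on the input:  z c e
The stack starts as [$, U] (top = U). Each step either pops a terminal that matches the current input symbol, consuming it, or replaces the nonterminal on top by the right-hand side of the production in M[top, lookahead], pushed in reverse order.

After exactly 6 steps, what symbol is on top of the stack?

     Stack        Input    Action
  1  $ U          z c e $  expand U ::= R Q e
  2  $ e Q R      z c e $  expand R ::= Q z c
  3  $ e Q c z Q  z c e $  expand Q ::= λ
  4  $ e Q c z    z c e $  match z
  5  $ e Q c      c e $    match c
  6  $ e Q        e $      expand Q ::= λ
Stack after step 6: $ e (top = e).

e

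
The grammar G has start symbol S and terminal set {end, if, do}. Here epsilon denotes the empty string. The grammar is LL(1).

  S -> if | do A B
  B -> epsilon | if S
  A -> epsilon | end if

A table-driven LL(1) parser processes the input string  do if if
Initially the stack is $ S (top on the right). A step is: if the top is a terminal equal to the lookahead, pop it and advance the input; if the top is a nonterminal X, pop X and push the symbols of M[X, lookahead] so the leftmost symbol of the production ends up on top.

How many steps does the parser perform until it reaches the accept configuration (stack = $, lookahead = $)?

     Stack     Input       Action
  1  $ S       do if if $  expand S -> do A B
  2  $ B A do  do if if $  match do
  3  $ B A     if if $     expand A -> epsilon
  4  $ B       if if $     expand B -> if S
  5  $ S if    if if $     match if
  6  $ S       if $        expand S -> if
  7  $ if      if $        match if
Accept reached after 7 steps.

7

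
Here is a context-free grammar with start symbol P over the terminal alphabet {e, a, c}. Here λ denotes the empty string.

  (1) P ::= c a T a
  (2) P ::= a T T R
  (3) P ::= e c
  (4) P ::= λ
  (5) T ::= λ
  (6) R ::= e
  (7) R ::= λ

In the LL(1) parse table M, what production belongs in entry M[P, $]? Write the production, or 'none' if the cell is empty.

FIRST(P): from P::=c a T a we get {c}; from P::=a T T R we get {a}; from P::=e c we get {e}; from P::=λ we get {λ}. So FIRST(P) = {λ, a, c, e}.
FIRST(T): from T::=λ we get {λ}. So FIRST(T) = {λ}.
FIRST(R): from R::=e we get {e}; from R::=λ we get {λ}. So FIRST(R) = {λ, e}.
FOLLOW(P) includes $ since P is the start symbol.
FOLLOW(P): P appears on no right-hand side. Thus FOLLOW(P) = {$}.
For P ::= c a T a: FIRST(c a T a) = {c}, so it goes in M[P, t] for t ∈ {c}.
For P ::= a T T R: FIRST(a T T R) = {a}, so it goes in M[P, t] for t ∈ {a}.
For P ::= e c: FIRST(e c) = {e}, so it goes in M[P, t] for t ∈ {e}.
For P ::= λ: FIRST(λ) = {λ}, so it goes in M[P, t] for t ∈ {}; since λ ∈ FIRST, also for every t ∈ FOLLOW(P) = {$}.

P ::= λ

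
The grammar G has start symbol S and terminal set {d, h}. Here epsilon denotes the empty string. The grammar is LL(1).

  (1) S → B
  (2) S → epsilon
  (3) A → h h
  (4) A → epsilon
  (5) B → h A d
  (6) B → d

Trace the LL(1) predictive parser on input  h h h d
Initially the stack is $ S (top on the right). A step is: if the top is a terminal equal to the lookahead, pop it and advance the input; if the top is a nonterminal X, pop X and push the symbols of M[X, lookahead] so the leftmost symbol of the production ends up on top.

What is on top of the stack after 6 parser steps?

     Stack    Input      Action
  1  $ S      h h h d $  expand S → B
  2  $ B      h h h d $  expand B → h A d
  3  $ d A h  h h h d $  match h
  4  $ d A    h h d $    expand A → h h
  5  $ d h h  h h d $    match h
  6  $ d h    h d $      match h
Stack after step 6: $ d (top = d).

d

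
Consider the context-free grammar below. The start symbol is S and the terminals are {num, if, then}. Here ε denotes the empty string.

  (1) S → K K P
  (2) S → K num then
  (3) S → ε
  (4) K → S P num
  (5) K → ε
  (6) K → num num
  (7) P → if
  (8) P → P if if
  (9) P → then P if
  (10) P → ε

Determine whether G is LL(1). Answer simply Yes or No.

No

FIRST(S) = {ε, if, num, then}
FIRST(K) = {ε, if, num, then}
FIRST(P) = {ε, if, then}
FOLLOW(S) = {$, if, num, then}
FOLLOW(K) = {$, if, num, then}
FOLLOW(P) = {$, if, num, then}
Cell M[K, if] receives both K → S P num and K → ε — the grammar is not LL(1).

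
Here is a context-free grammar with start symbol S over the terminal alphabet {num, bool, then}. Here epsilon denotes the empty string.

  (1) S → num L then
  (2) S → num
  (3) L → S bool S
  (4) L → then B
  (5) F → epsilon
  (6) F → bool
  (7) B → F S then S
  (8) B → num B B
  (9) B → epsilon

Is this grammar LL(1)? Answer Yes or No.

FIRST(S) = {num}
FIRST(L) = {num, then}
FIRST(F) = {epsilon, bool}
FIRST(B) = {epsilon, bool, num}
FOLLOW(S) = {$, bool, num, then}
FOLLOW(L) = {then}
FOLLOW(F) = {num}
FOLLOW(B) = {bool, num, then}
Cell M[B, bool] receives both B → F S then S and B → epsilon — the grammar is not LL(1).

No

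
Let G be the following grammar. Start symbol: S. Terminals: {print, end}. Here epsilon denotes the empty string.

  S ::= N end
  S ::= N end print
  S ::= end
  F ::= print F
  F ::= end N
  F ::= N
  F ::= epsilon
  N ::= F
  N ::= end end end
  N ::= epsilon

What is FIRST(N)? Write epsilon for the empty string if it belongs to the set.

{epsilon, end, print}

FIRST(S): from S::=N end we get {end, print}; from S::=N end print we get {end, print}; from S::=end we get {end}. So FIRST(S) = {end, print}.
FIRST(F): from F::=print F we get {print}; from F::=end N we get {end}; from F::=N we get {epsilon, end, print}; from F::=epsilon we get {epsilon}. So FIRST(F) = {epsilon, end, print}.
FIRST(N): from N::=F we get {epsilon, end, print}; from N::=end end end we get {end}; from N::=epsilon we get {epsilon}. So FIRST(N) = {epsilon, end, print}.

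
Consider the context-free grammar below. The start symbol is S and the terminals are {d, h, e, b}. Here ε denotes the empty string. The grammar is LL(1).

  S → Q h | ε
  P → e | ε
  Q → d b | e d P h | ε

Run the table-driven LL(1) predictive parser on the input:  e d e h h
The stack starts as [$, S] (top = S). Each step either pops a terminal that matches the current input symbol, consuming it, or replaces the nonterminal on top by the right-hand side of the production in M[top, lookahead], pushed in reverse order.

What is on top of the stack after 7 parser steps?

step 1: stack=$ S  input=e d e h h $  — expand S → Q h
step 2: stack=$ h Q  input=e d e h h $  — expand Q → e d P h
step 3: stack=$ h h P d e  input=e d e h h $  — match e
step 4: stack=$ h h P d  input=d e h h $  — match d
step 5: stack=$ h h P  input=e h h $  — expand P → e
step 6: stack=$ h h e  input=e h h $  — match e
step 7: stack=$ h h  input=h h $  — match h
Stack after step 7: $ h (top = h).

h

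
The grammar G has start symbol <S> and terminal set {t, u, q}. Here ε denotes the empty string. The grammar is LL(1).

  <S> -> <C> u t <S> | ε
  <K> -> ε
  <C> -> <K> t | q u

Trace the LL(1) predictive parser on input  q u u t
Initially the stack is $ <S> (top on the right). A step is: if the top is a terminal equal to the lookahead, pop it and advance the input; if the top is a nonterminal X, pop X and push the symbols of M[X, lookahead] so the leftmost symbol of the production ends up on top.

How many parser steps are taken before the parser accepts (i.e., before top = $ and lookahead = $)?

7

step 1: stack=$ <S>  input=q u u t $  — expand <S> -> <C> u t <S>
step 2: stack=$ <S> t u <C>  input=q u u t $  — expand <C> -> q u
step 3: stack=$ <S> t u u q  input=q u u t $  — match q
step 4: stack=$ <S> t u u  input=u u t $  — match u
step 5: stack=$ <S> t u  input=u t $  — match u
step 6: stack=$ <S> t  input=t $  — match t
step 7: stack=$ <S>  input=$  — expand <S> -> ε
Accept reached after 7 steps.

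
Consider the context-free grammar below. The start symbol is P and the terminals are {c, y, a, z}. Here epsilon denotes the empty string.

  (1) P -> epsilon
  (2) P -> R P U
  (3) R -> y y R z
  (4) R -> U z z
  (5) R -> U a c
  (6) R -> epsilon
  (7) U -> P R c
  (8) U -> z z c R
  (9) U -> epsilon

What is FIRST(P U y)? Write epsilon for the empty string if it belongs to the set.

FIRST(P): from P->epsilon we get {epsilon}; from P->R P U we get {epsilon, a, c, y, z}. So FIRST(P) = {epsilon, a, c, y, z}.
FIRST(R): from R->y y R z we get {y}; from R->U z z we get {a, c, y, z}; from R->U a c we get {a, c, y, z}; from R->epsilon we get {epsilon}. So FIRST(R) = {epsilon, a, c, y, z}.
FIRST(U): from U->P R c we get {a, c, y, z}; from U->z z c R we get {z}; from U->epsilon we get {epsilon}. So FIRST(U) = {epsilon, a, c, y, z}.
FIRST(P U y): take FIRST of each symbol in turn, carrying on past any symbol whose FIRST contains epsilon; result {a, c, y, z}.

{a, c, y, z}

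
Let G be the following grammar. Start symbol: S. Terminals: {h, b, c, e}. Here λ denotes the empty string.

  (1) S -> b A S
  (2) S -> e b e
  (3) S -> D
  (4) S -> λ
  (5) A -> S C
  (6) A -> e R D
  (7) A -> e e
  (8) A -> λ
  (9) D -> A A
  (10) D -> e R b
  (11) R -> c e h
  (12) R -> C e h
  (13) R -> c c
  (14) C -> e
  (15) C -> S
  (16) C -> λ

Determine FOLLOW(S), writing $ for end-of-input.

FIRST(S): from S->b A S we get {b}; from S->e b e we get {e}; from S->D we get {λ, b, e}; from S->λ we get {λ}. So FIRST(S) = {λ, b, e}.
FIRST(C): from C->e we get {e}; from C->S we get {λ, b, e}; from C->λ we get {λ}. So FIRST(C) = {λ, b, e}.
FIRST(A): from A->S C we get {λ, b, e}; from A->e R D we get {e}; from A->e e we get {e}; from A->λ we get {λ}. So FIRST(A) = {λ, b, e}.
FIRST(R): from R->c e h we get {c}; from R->C e h we get {b, e}; from R->c c we get {c}. So FIRST(R) = {b, c, e}.
FIRST(D): from D->A A we get {λ, b, e}; from D->e R b we get {e}. So FIRST(D) = {λ, b, e}.
FOLLOW(S) includes $ since S is the start symbol.
FOLLOW(S): in S->b A S, the suffix after S is empty (adds nothing new); in A->S C, S is followed by C with FIRST {λ, b, e}; in A->S C, the suffix after S is nullable, so FOLLOW(S) ⊇ FOLLOW(A) = {$, b, e}; in C->S, the suffix after S is empty, so FOLLOW(S) ⊇ FOLLOW(C) = {$, b, e}. Thus FOLLOW(S) = {$, b, e}.
FOLLOW(A): in S->b A S, A is followed by S with FIRST {λ, b, e}; in S->b A S, the suffix after A is nullable, so FOLLOW(A) ⊇ FOLLOW(S) = {$, b, e}; in D->A A (occurrence 1), A is followed by A with FIRST {λ, b, e}; in D->A A (occurrence 1), the suffix after A is nullable, so FOLLOW(A) ⊇ FOLLOW(D) = {$, b, e}; in D->A A (occurrence 2), the suffix after A is empty, so FOLLOW(A) ⊇ FOLLOW(D) = {$, b, e}. Thus FOLLOW(A) = {$, b, e}.
FOLLOW(D): in S->D, the suffix after D is empty, so FOLLOW(D) ⊇ FOLLOW(S) = {$, b, e}; in A->e R D, the suffix after D is empty, so FOLLOW(D) ⊇ FOLLOW(A) = {$, b, e}. Thus FOLLOW(D) = {$, b, e}.
FOLLOW(R): in A->e R D, R is followed by D with FIRST {λ, b, e}; in A->e R D, the suffix after R is nullable, so FOLLOW(R) ⊇ FOLLOW(A) = {$, b, e}; in D->e R b, R is followed by b with FIRST {b}. Thus FOLLOW(R) = {$, b, e}.
FOLLOW(C): in A->S C, the suffix after C is empty, so FOLLOW(C) ⊇ FOLLOW(A) = {$, b, e}; in R->C e h, C is followed by e h with FIRST {e}. Thus FOLLOW(C) = {$, b, e}.

{$, b, e}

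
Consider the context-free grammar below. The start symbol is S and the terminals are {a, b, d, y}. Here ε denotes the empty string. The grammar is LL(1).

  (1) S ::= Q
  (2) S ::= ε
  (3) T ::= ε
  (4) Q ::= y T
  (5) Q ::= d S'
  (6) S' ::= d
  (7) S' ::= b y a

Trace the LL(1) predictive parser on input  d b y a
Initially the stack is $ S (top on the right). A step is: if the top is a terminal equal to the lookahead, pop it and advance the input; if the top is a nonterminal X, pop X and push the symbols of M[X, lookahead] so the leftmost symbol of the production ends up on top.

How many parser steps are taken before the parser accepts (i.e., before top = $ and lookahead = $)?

7

     Stack    Input      Action
  1  $ S      d b y a $  expand S ::= Q
  2  $ Q      d b y a $  expand Q ::= d S'
  3  $ S' d   d b y a $  match d
  4  $ S'     b y a $    expand S' ::= b y a
  5  $ a y b  b y a $    match b
  6  $ a y    y a $      match y
  7  $ a      a $        match a
Accept reached after 7 steps.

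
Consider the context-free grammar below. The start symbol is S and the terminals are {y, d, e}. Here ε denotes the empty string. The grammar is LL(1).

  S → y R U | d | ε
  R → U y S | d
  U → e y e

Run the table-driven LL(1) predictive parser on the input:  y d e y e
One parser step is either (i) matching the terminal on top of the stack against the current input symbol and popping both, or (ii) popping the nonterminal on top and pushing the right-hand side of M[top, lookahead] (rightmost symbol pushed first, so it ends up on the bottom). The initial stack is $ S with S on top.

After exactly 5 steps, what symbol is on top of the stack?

e

     Stack    Input        Action
  1  $ S      y d e y e $  expand S → y R U
  2  $ U R y  y d e y e $  match y
  3  $ U R    d e y e $    expand R → d
  4  $ U d    d e y e $    match d
  5  $ U      e y e $      expand U → e y e
Stack after step 5: $ e y e (top = e).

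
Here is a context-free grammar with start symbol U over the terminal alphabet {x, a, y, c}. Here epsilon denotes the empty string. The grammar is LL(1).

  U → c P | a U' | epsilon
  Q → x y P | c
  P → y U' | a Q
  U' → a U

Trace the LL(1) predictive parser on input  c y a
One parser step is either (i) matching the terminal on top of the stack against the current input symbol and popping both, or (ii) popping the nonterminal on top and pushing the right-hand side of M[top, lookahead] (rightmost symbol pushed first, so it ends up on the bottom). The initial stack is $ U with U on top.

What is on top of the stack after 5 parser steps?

     Stack   Input    Action
  1  $ U     c y a $  expand U → c P
  2  $ P c   c y a $  match c
  3  $ P     y a $    expand P → y U'
  4  $ U' y  y a $    match y
  5  $ U'    a $      expand U' → a U
Stack after step 5: $ U a (top = a).

a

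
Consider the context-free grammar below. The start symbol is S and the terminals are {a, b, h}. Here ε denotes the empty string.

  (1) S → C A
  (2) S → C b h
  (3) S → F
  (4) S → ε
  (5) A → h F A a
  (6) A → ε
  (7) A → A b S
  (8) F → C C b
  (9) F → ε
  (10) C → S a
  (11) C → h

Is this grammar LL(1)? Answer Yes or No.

No

FIRST(S) = {ε, a, h}
FIRST(A) = {ε, b, h}
FIRST(F) = {ε, a, h}
FIRST(C) = {a, h}
FOLLOW(S) = {$, a, b}
FOLLOW(A) = {$, a, b}
FOLLOW(F) = {$, a, b, h}
FOLLOW(C) = {$, a, b, h}
Cell M[A, b] receives both A → ε and A → A b S — the grammar is not LL(1).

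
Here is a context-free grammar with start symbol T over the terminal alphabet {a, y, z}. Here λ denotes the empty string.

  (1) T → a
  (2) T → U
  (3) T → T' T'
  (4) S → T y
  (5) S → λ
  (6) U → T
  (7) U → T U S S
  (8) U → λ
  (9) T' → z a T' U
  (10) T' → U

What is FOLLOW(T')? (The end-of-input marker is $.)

FIRST(T) = {λ, a, y, z}  (via U, T' T')
FIRST(S) = {λ, a, y, z}  (via T y)
FIRST(U) = {λ, a, y, z}  (via T, T U S S)
FIRST(T') = {λ, a, y, z}  (via U)
FOLLOW(T) includes $ since T is the start symbol.
FOLLOW(T): in S→T y, T is followed by y with FIRST {y}; in U→T, the suffix after T is empty, so FOLLOW(T) ⊇ FOLLOW(U) = {$, a, y, z}; in U→T U S S, T is followed by U S S with FIRST {λ, a, y, z}; in U→T U S S, the suffix after T is nullable, so FOLLOW(T) ⊇ FOLLOW(U) = {$, a, y, z}. Thus FOLLOW(T) = {$, a, y, z}.
FOLLOW(T'): in T→T' T' (occurrence 1), T' is followed by T' with FIRST {λ, a, y, z}; in T→T' T' (occurrence 1), the suffix after T' is nullable, so FOLLOW(T') ⊇ FOLLOW(T) = {$, a, y, z}; in T→T' T' (occurrence 2), the suffix after T' is empty, so FOLLOW(T') ⊇ FOLLOW(T) = {$, a, y, z}; in T'→z a T' U, T' is followed by U with FIRST {λ, a, y, z}; in T'→z a T' U, the suffix after T' is nullable (adds nothing new). Thus FOLLOW(T') = {$, a, y, z}.
FOLLOW(U): in T→U, the suffix after U is empty, so FOLLOW(U) ⊇ FOLLOW(T) = {$, a, y, z}; in U→T U S S, U is followed by S S with FIRST {λ, a, y, z}; in U→T U S S, the suffix after U is nullable (adds nothing new); in T'→z a T' U, the suffix after U is empty, so FOLLOW(U) ⊇ FOLLOW(T') = {$, a, y, z}; in T'→U, the suffix after U is empty, so FOLLOW(U) ⊇ FOLLOW(T') = {$, a, y, z}. Thus FOLLOW(U) = {$, a, y, z}.
FOLLOW(S): in U→T U S S (occurrence 1), S is followed by S with FIRST {λ, a, y, z}; in U→T U S S (occurrence 1), the suffix after S is nullable, so FOLLOW(S) ⊇ FOLLOW(U) = {$, a, y, z}; in U→T U S S (occurrence 2), the suffix after S is empty, so FOLLOW(S) ⊇ FOLLOW(U) = {$, a, y, z}. Thus FOLLOW(S) = {$, a, y, z}.

{$, a, y, z}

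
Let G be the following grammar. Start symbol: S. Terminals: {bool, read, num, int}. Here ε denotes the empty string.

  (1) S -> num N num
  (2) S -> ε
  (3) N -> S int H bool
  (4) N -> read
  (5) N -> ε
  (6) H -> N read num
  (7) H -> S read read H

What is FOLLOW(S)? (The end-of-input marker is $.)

{$, int, read}

FIRST(S): from S->num N num we get {num}; from S->ε we get {ε}. So FIRST(S) = {ε, num}.
FIRST(N): from N->S int H bool we get {int, num}; from N->read we get {read}; from N->ε we get {ε}. So FIRST(N) = {ε, int, num, read}.
FIRST(H): from H->N read num we get {int, num, read}; from H->S read read H we get {num, read}. So FIRST(H) = {int, num, read}.
FOLLOW(S) includes $ since S is the start symbol.
FOLLOW(S): in N->S int H bool, S is followed by int H bool with FIRST {int}; in H->S read read H, S is followed by read read H with FIRST {read}. Thus FOLLOW(S) = {$, int, read}.
FOLLOW(N): in S->num N num, N is followed by num with FIRST {num}; in H->N read num, N is followed by read num with FIRST {read}. Thus FOLLOW(N) = {num, read}.
FOLLOW(H): in N->S int H bool, H is followed by bool with FIRST {bool}; in H->S read read H, the suffix after H is empty (adds nothing new). Thus FOLLOW(H) = {bool}.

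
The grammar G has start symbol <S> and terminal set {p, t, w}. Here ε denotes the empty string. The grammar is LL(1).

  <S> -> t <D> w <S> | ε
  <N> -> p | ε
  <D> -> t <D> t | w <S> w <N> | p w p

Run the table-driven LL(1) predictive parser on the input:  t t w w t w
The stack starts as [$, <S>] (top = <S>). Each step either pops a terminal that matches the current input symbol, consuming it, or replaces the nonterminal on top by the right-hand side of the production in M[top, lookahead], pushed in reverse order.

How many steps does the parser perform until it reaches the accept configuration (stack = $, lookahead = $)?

step 1: stack=$ <S>  input=t t w w t w $  — expand <S> -> t <D> w <S>
step 2: stack=$ <S> w <D> t  input=t t w w t w $  — match t
step 3: stack=$ <S> w <D>  input=t w w t w $  — expand <D> -> t <D> t
step 4: stack=$ <S> w t <D> t  input=t w w t w $  — match t
step 5: stack=$ <S> w t <D>  input=w w t w $  — expand <D> -> w <S> w <N>
step 6: stack=$ <S> w t <N> w <S> w  input=w w t w $  — match w
step 7: stack=$ <S> w t <N> w <S>  input=w t w $  — expand <S> -> ε
step 8: stack=$ <S> w t <N> w  input=w t w $  — match w
step 9: stack=$ <S> w t <N>  input=t w $  — expand <N> -> ε
step 10: stack=$ <S> w t  input=t w $  — match t
step 11: stack=$ <S> w  input=w $  — match w
step 12: stack=$ <S>  input=$  — expand <S> -> ε
Accept reached after 12 steps.

12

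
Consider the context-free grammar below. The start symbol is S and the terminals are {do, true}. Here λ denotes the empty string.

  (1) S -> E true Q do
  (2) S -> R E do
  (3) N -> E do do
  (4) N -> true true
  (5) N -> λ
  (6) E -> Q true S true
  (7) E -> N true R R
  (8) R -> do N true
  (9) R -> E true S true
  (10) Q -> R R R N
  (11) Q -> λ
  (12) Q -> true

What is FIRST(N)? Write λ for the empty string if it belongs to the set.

FIRST(S): from S->E true Q do we get {do, true}; from S->R E do we get {do, true}. So FIRST(S) = {do, true}.
FIRST(N): from N->E do do we get {do, true}; from N->true true we get {true}; from N->λ we get {λ}. So FIRST(N) = {λ, do, true}.
FIRST(E): from E->Q true S true we get {do, true}; from E->N true R R we get {do, true}. So FIRST(E) = {do, true}.
FIRST(R): from R->do N true we get {do}; from R->E true S true we get {do, true}. So FIRST(R) = {do, true}.
FIRST(Q): from Q->R R R N we get {do, true}; from Q->λ we get {λ}; from Q->true we get {true}. So FIRST(Q) = {λ, do, true}.

{λ, do, true}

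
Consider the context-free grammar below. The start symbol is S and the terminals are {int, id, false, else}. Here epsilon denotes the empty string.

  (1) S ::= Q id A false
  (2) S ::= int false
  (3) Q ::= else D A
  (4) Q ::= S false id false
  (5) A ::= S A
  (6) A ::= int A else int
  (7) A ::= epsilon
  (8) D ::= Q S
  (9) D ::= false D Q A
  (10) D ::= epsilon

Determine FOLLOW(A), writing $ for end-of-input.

FIRST(S): from S::=Q id A false we get {else, int}; from S::=int false we get {int}. So FIRST(S) = {else, int}.
FIRST(Q): from Q::=else D A we get {else}; from Q::=S false id false we get {else, int}. So FIRST(Q) = {else, int}.
FIRST(A): from A::=S A we get {else, int}; from A::=int A else int we get {int}; from A::=epsilon we get {epsilon}. So FIRST(A) = {epsilon, else, int}.
FIRST(D): from D::=Q S we get {else, int}; from D::=false D Q A we get {false}; from D::=epsilon we get {epsilon}. So FIRST(D) = {epsilon, else, false, int}.
FOLLOW(S) includes $ since S is the start symbol.
FOLLOW(S): in Q::=S false id false, S is followed by false id false with FIRST {false}; in A::=S A, S is followed by A with FIRST {epsilon, else, int}; in A::=S A, the suffix after S is nullable, so FOLLOW(S) ⊇ FOLLOW(A) = {else, false, id, int}; in D::=Q S, the suffix after S is empty, so FOLLOW(S) ⊇ FOLLOW(D) = {else, id, int}. Thus FOLLOW(S) = {$, else, false, id, int}.
FOLLOW(Q): in S::=Q id A false, Q is followed by id A false with FIRST {id}; in D::=Q S, Q is followed by S with FIRST {else, int}; in D::=false D Q A, Q is followed by A with FIRST {epsilon, else, int}; in D::=false D Q A, the suffix after Q is nullable, so FOLLOW(Q) ⊇ FOLLOW(D) = {else, id, int}. Thus FOLLOW(Q) = {else, id, int}.
FOLLOW(D): in Q::=else D A, D is followed by A with FIRST {epsilon, else, int}; in Q::=else D A, the suffix after D is nullable, so FOLLOW(D) ⊇ FOLLOW(Q) = {else, id, int}; in D::=false D Q A, D is followed by Q A with FIRST {else, int}. Thus FOLLOW(D) = {else, id, int}.
FOLLOW(A): in S::=Q id A false, A is followed by false with FIRST {false}; in Q::=else D A, the suffix after A is empty, so FOLLOW(A) ⊇ FOLLOW(Q) = {else, id, int}; in A::=S A, the suffix after A is empty (adds nothing new); in A::=int A else int, A is followed by else int with FIRST {else}; in D::=false D Q A, the suffix after A is empty, so FOLLOW(A) ⊇ FOLLOW(D) = {else, id, int}. Thus FOLLOW(A) = {else, false, id, int}.

{else, false, id, int}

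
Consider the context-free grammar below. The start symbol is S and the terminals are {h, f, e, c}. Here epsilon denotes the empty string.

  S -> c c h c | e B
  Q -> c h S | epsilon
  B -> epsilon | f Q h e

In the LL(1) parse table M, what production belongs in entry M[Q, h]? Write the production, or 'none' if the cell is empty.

FIRST(S): from S->c c h c we get {c}; from S->e B we get {e}. So FIRST(S) = {c, e}.
FIRST(Q): from Q->c h S we get {c}; from Q->epsilon we get {epsilon}. So FIRST(Q) = {epsilon, c}.
FIRST(B): from B->epsilon we get {epsilon}; from B->f Q h e we get {f}. So FIRST(B) = {epsilon, f}.
FOLLOW(S) includes $ since S is the start symbol.
FOLLOW(Q): in B->f Q h e, Q is followed by h e with FIRST {h}. Thus FOLLOW(Q) = {h}.
For Q -> c h S: FIRST(c h S) = {c}, so it goes in M[Q, t] for t ∈ {c}.
For Q -> epsilon: FIRST(epsilon) = {epsilon}, so it goes in M[Q, t] for t ∈ {}; since epsilon ∈ FIRST, also for every t ∈ FOLLOW(Q) = {h}.

Q -> epsilon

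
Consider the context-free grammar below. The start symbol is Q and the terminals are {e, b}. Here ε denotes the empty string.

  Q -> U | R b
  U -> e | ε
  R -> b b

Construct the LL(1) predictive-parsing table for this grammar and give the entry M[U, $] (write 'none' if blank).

FIRST(U): from U->e we get {e}; from U->ε we get {ε}. So FIRST(U) = {ε, e}.
FIRST(R): from R->b b we get {b}. So FIRST(R) = {b}.
FIRST(Q): from Q->U we get {ε, e}; from Q->R b we get {b}. So FIRST(Q) = {ε, b, e}.
FOLLOW(Q) includes $ since Q is the start symbol.
FOLLOW(Q): Q appears on no right-hand side. Thus FOLLOW(Q) = {$}.
FOLLOW(U): in Q->U, the suffix after U is empty, so FOLLOW(U) ⊇ FOLLOW(Q) = {$}. Thus FOLLOW(U) = {$}.
For U -> e: FIRST(e) = {e}, so it goes in M[U, t] for t ∈ {e}.
For U -> ε: FIRST(ε) = {ε}, so it goes in M[U, t] for t ∈ {}; since ε ∈ FIRST, also for every t ∈ FOLLOW(U) = {$}.

U -> ε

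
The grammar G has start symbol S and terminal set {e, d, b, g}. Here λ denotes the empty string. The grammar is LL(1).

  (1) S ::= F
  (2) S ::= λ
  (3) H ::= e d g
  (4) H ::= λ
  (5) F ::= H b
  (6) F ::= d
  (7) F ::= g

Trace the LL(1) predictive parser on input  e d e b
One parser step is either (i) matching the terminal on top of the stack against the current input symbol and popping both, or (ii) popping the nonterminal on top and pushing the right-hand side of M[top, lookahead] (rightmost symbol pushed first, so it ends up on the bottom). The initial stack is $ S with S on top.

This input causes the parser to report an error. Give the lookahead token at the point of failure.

e

     Stack      Input      Action
  1  $ S        e d e b $  expand S ::= F
  2  $ F        e d e b $  expand F ::= H b
  3  $ b H      e d e b $  expand H ::= e d g
  4  $ b g d e  e d e b $  match e
  5  $ b g d    d e b $    match d
  6  $ b g      e b $      error: top is terminal g but lookahead is e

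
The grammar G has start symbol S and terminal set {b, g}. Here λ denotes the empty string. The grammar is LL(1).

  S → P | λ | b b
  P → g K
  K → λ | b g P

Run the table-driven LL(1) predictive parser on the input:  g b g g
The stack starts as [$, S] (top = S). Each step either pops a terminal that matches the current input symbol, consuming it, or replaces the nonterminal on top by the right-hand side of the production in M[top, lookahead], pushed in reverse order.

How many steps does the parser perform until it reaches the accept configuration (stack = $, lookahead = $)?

step 1: stack=$ S  input=g b g g $  — expand S → P
step 2: stack=$ P  input=g b g g $  — expand P → g K
step 3: stack=$ K g  input=g b g g $  — match g
step 4: stack=$ K  input=b g g $  — expand K → b g P
step 5: stack=$ P g b  input=b g g $  — match b
step 6: stack=$ P g  input=g g $  — match g
step 7: stack=$ P  input=g $  — expand P → g K
step 8: stack=$ K g  input=g $  — match g
step 9: stack=$ K  input=$  — expand K → λ
Accept reached after 9 steps.

9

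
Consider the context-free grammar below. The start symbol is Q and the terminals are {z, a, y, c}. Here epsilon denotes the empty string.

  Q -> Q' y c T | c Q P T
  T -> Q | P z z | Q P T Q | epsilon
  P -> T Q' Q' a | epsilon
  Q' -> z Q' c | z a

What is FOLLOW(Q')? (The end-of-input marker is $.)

FIRST(Q') = {z}
FIRST(Q) = {c, z}  (via Q' y c T)
FIRST(T) = {epsilon, c, z}  (via Q, P z z, Q P T Q)
FIRST(P) = {epsilon, c, z}  (via T Q' Q' a)
FOLLOW(Q) includes $ since Q is the start symbol.
FOLLOW(Q'): in Q->Q' y c T, Q' is followed by y c T with FIRST {y}; in P->T Q' Q' a (occurrence 1), Q' is followed by Q' a with FIRST {z}; in P->T Q' Q' a (occurrence 2), Q' is followed by a with FIRST {a}; in Q'->z Q' c, Q' is followed by c with FIRST {c}. Thus FOLLOW(Q') = {a, c, y, z}.
FOLLOW(Q): in Q->c Q P T, Q is followed by P T with FIRST {epsilon, c, z}; in Q->c Q P T, the suffix after Q is nullable (adds nothing new); in T->Q, the suffix after Q is empty, so FOLLOW(Q) ⊇ FOLLOW(T) = {$, c, z}; in T->Q P T Q (occurrence 1), Q is followed by P T Q with FIRST {c, z}; in T->Q P T Q (occurrence 2), the suffix after Q is empty, so FOLLOW(Q) ⊇ FOLLOW(T) = {$, c, z}. Thus FOLLOW(Q) = {$, c, z}.
FOLLOW(T): in Q->Q' y c T, the suffix after T is empty, so FOLLOW(T) ⊇ FOLLOW(Q) = {$, c, z}; in Q->c Q P T, the suffix after T is empty, so FOLLOW(T) ⊇ FOLLOW(Q) = {$, c, z}; in T->Q P T Q, T is followed by Q with FIRST {c, z}; in P->T Q' Q' a, T is followed by Q' Q' a with FIRST {z}. Thus FOLLOW(T) = {$, c, z}.
FOLLOW(P): in Q->c Q P T, P is followed by T with FIRST {epsilon, c, z}; in Q->c Q P T, the suffix after P is nullable, so FOLLOW(P) ⊇ FOLLOW(Q) = {$, c, z}; in T->P z z, P is followed by z z with FIRST {z}; in T->Q P T Q, P is followed by T Q with FIRST {c, z}. Thus FOLLOW(P) = {$, c, z}.

{a, c, y, z}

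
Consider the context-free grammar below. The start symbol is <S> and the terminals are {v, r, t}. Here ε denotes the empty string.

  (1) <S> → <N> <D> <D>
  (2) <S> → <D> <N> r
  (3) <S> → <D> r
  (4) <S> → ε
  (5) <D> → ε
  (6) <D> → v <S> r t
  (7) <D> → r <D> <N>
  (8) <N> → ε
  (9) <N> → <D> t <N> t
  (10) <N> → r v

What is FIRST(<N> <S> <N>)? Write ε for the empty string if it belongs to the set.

FIRST(<D>): from <D>→ε we get {ε}; from <D>→v <S> r t we get {v}; from <D>→r <D> <N> we get {r}. So FIRST(<D>) = {ε, r, v}.
FIRST(<N>): from <N>→ε we get {ε}; from <N>→<D> t <N> t we get {r, t, v}; from <N>→r v we get {r}. So FIRST(<N>) = {ε, r, t, v}.
FIRST(<S>): from <S>→<N> <D> <D> we get {ε, r, t, v}; from <S>→<D> <N> r we get {r, t, v}; from <S>→<D> r we get {r, v}; from <S>→ε we get {ε}. So FIRST(<S>) = {ε, r, t, v}.
FIRST(<N> <S> <N>): take FIRST of each symbol in turn, carrying on past any symbol whose FIRST contains ε; result {ε, r, t, v}.

{ε, r, t, v}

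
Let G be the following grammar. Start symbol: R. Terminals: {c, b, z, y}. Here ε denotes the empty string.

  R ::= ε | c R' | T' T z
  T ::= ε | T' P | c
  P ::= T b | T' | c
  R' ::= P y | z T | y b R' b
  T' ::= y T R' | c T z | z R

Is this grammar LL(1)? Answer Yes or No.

No

FIRST(R) = {ε, c, y, z}
FIRST(T) = {ε, c, y, z}
FIRST(P) = {b, c, y, z}
FIRST(R') = {b, c, y, z}
FIRST(T') = {c, y, z}
FOLLOW(R) = {$, b, c, y, z}
FOLLOW(T) = {$, b, c, y, z}
FOLLOW(P) = {$, b, c, y, z}
FOLLOW(R') = {$, b, c, y, z}
FOLLOW(T') = {$, b, c, y, z}
Cell M[P, c] receives both P ::= T b and P ::= T' and P ::= c — the grammar is not LL(1).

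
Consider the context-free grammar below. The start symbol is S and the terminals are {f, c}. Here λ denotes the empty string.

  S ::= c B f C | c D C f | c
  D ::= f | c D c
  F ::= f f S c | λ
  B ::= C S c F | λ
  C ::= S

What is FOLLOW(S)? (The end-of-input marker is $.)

{$, c, f}

FIRST(S) = {c}
FIRST(D) = {c, f}
FIRST(F) = {λ, f}
FIRST(C) = {c}  (via S)
FIRST(B) = {λ, c}  (via C S c F)
FOLLOW(S) includes $ since S is the start symbol.
FOLLOW(D): in S::=c D C f, D is followed by C f with FIRST {c}; in D::=c D c, D is followed by c with FIRST {c}. Thus FOLLOW(D) = {c}.
FOLLOW(B): in S::=c B f C, B is followed by f C with FIRST {f}. Thus FOLLOW(B) = {f}.
FOLLOW(F): in B::=C S c F, the suffix after F is empty, so FOLLOW(F) ⊇ FOLLOW(B) = {f}. Thus FOLLOW(F) = {f}.
FOLLOW(S): in F::=f f S c, S is followed by c with FIRST {c}; in B::=C S c F, S is followed by c F with FIRST {c}; in C::=S, the suffix after S is empty, so FOLLOW(S) ⊇ FOLLOW(C) = {$, c, f}. Thus FOLLOW(S) = {$, c, f}.
FOLLOW(C): in S::=c B f C, the suffix after C is empty, so FOLLOW(C) ⊇ FOLLOW(S) = {$, c, f}; in S::=c D C f, C is followed by f with FIRST {f}; in B::=C S c F, C is followed by S c F with FIRST {c}. Thus FOLLOW(C) = {$, c, f}.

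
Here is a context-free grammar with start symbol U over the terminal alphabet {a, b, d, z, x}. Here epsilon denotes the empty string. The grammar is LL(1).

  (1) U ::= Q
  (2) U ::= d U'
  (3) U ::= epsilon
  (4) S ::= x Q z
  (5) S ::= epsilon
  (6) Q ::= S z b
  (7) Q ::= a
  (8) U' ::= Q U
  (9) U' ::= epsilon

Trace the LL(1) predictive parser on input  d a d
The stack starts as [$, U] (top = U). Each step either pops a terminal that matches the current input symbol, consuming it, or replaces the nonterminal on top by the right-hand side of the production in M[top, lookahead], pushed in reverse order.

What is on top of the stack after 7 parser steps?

U'

step 1: stack=$ U  input=d a d $  — expand U ::= d U'
step 2: stack=$ U' d  input=d a d $  — match d
step 3: stack=$ U'  input=a d $  — expand U' ::= Q U
step 4: stack=$ U Q  input=a d $  — expand Q ::= a
step 5: stack=$ U a  input=a d $  — match a
step 6: stack=$ U  input=d $  — expand U ::= d U'
step 7: stack=$ U' d  input=d $  — match d
Stack after step 7: $ U' (top = U').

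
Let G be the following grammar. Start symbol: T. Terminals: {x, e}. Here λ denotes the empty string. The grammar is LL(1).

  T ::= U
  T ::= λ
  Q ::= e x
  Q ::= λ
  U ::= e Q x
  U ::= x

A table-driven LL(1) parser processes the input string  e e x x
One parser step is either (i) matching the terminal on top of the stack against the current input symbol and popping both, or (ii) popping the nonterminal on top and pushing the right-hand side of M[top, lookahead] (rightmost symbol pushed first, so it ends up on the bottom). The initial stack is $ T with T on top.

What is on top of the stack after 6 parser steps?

x

step 1: stack=$ T  input=e e x x $  — expand T ::= U
step 2: stack=$ U  input=e e x x $  — expand U ::= e Q x
step 3: stack=$ x Q e  input=e e x x $  — match e
step 4: stack=$ x Q  input=e x x $  — expand Q ::= e x
step 5: stack=$ x x e  input=e x x $  — match e
step 6: stack=$ x x  input=x x $  — match x
Stack after step 6: $ x (top = x).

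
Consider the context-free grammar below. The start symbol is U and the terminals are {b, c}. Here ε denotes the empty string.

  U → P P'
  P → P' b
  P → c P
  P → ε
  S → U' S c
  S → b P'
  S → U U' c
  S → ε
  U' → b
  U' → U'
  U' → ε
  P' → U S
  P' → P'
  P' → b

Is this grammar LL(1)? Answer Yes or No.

FIRST(U) = {b, c}
FIRST(P) = {ε, b, c}
FIRST(S) = {ε, b, c}
FIRST(U') = {ε, b}
FIRST(P') = {b, c}
FOLLOW(U) = {$, b, c}
FOLLOW(P) = {b, c}
FOLLOW(S) = {$, b, c}
FOLLOW(U') = {b, c}
FOLLOW(P') = {$, b, c}
Cell M[P, b] receives both P → P' b and P → ε — the grammar is not LL(1).

No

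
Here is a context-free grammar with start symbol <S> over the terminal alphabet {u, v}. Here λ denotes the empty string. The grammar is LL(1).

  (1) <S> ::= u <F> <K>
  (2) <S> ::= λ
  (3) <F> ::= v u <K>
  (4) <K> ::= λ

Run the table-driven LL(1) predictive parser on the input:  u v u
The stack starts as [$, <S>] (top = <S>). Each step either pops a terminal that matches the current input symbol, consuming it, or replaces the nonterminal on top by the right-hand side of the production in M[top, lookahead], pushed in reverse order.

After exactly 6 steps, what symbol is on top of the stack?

step 1: stack=$ <S>  input=u v u $  — expand <S> ::= u <F> <K>
step 2: stack=$ <K> <F> u  input=u v u $  — match u
step 3: stack=$ <K> <F>  input=v u $  — expand <F> ::= v u <K>
step 4: stack=$ <K> <K> u v  input=v u $  — match v
step 5: stack=$ <K> <K> u  input=u $  — match u
step 6: stack=$ <K> <K>  input=$  — expand <K> ::= λ
Stack after step 6: $ <K> (top = <K>).

<K>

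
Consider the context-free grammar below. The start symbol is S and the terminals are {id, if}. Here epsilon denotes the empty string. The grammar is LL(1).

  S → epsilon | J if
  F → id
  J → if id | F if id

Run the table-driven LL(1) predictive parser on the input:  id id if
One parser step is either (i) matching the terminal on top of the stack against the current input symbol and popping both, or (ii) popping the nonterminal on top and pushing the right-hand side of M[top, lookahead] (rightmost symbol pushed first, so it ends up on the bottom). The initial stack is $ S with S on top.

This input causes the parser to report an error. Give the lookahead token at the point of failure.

id

     Stack          Input       Action
  1  $ S            id id if $  expand S → J if
  2  $ if J         id id if $  expand J → F if id
  3  $ if id if F   id id if $  expand F → id
  4  $ if id if id  id id if $  match id
  5  $ if id if     id if $     error: top is terminal if but lookahead is id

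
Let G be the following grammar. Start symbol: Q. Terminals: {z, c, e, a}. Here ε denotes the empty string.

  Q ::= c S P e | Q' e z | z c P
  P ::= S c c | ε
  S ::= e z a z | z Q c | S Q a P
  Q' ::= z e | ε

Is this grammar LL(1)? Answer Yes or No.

No

FIRST(Q) = {c, e, z}
FIRST(P) = {ε, e, z}
FIRST(S) = {e, z}
FIRST(Q') = {ε, z}
FOLLOW(Q) = {$, a, c}
FOLLOW(P) = {$, a, c, e, z}
FOLLOW(S) = {c, e, z}
FOLLOW(Q') = {e}
Cell M[P, e] receives both P ::= S c c and P ::= ε — the grammar is not LL(1).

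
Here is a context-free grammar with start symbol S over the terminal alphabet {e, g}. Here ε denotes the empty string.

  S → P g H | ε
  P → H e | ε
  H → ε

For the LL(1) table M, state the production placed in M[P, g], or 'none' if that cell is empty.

P → ε

FIRST(H): from H→ε we get {ε}. So FIRST(H) = {ε}.
FIRST(P): from P→H e we get {e}; from P→ε we get {ε}. So FIRST(P) = {ε, e}.
FIRST(S): from S→P g H we get {e, g}; from S→ε we get {ε}. So FIRST(S) = {ε, e, g}.
FOLLOW(S) includes $ since S is the start symbol.
FOLLOW(P): in S→P g H, P is followed by g H with FIRST {g}. Thus FOLLOW(P) = {g}.
For P → H e: FIRST(H e) = {e}, so it goes in M[P, t] for t ∈ {e}.
For P → ε: FIRST(ε) = {ε}, so it goes in M[P, t] for t ∈ {}; since ε ∈ FIRST, also for every t ∈ FOLLOW(P) = {g}.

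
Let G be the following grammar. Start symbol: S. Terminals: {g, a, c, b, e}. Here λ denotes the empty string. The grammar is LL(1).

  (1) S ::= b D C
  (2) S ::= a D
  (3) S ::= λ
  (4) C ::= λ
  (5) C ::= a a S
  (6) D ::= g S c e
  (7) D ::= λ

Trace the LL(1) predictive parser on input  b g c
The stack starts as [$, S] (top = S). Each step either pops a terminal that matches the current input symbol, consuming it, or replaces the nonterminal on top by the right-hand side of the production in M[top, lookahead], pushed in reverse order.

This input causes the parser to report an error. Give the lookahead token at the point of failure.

$

     Stack        Input    Action
  1  $ S          b g c $  expand S ::= b D C
  2  $ C D b      b g c $  match b
  3  $ C D        g c $    expand D ::= g S c e
  4  $ C e c S g  g c $    match g
  5  $ C e c S    c $      expand S ::= λ
  6  $ C e c      c $      match c
  7  $ C e        $        error: top is terminal e but lookahead is $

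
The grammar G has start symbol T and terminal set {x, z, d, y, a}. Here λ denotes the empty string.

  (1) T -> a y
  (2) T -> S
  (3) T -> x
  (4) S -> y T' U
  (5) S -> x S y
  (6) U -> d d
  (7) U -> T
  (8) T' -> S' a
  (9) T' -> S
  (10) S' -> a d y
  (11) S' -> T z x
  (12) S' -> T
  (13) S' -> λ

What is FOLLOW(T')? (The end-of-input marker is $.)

{a, d, x, y}

FIRST(S): from S->y T' U we get {y}; from S->x S y we get {x}. So FIRST(S) = {x, y}.
FIRST(T): from T->a y we get {a}; from T->S we get {x, y}; from T->x we get {x}. So FIRST(T) = {a, x, y}.
FIRST(U): from U->d d we get {d}; from U->T we get {a, x, y}. So FIRST(U) = {a, d, x, y}.
FIRST(S'): from S'->a d y we get {a}; from S'->T z x we get {a, x, y}; from S'->T we get {a, x, y}; from S'->λ we get {λ}. So FIRST(S') = {λ, a, x, y}.
FIRST(T'): from T'->S' a we get {a, x, y}; from T'->S we get {x, y}. So FIRST(T') = {a, x, y}.
FOLLOW(T) includes $ since T is the start symbol.
FOLLOW(T'): in S->y T' U, T' is followed by U with FIRST {a, d, x, y}. Thus FOLLOW(T') = {a, d, x, y}.
FOLLOW(S'): in T'->S' a, S' is followed by a with FIRST {a}. Thus FOLLOW(S') = {a}.
FOLLOW(T): in U->T, the suffix after T is empty, so FOLLOW(T) ⊇ FOLLOW(U) = {$, a, d, x, y, z}; in S'->T z x, T is followed by z x with FIRST {z}; in S'->T, the suffix after T is empty, so FOLLOW(T) ⊇ FOLLOW(S') = {a}. Thus FOLLOW(T) = {$, a, d, x, y, z}.
FOLLOW(S): in T->S, the suffix after S is empty, so FOLLOW(S) ⊇ FOLLOW(T) = {$, a, d, x, y, z}; in S->x S y, S is followed by y with FIRST {y}; in T'->S, the suffix after S is empty, so FOLLOW(S) ⊇ FOLLOW(T') = {a, d, x, y}. Thus FOLLOW(S) = {$, a, d, x, y, z}.
FOLLOW(U): in S->y T' U, the suffix after U is empty, so FOLLOW(U) ⊇ FOLLOW(S) = {$, a, d, x, y, z}. Thus FOLLOW(U) = {$, a, d, x, y, z}.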